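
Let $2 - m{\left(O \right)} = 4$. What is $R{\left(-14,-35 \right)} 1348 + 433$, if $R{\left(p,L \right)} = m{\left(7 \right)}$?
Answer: $-2263$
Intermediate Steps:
$m{\left(O \right)} = -2$ ($m{\left(O \right)} = 2 - 4 = -2$)
$R{\left(p,L \right)} = -2$
$R{\left(-14,-35 \right)} 1348 + 433 = \left(-2\right) 1348 + 433 = -2696 + 433 = -2263$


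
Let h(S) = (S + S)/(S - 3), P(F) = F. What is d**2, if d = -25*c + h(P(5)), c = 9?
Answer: 48400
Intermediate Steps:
h(S) = 2*S/(-3 + S) (h(S) = (2*S)/(-3 + S) = 2*S/(-3 + S))
d = -220 (d = -25*9 + 2*5/(-3 + 5) = -225 + 2*5/2 = -225 + 2*5*(1/2) = -225 + 5 = -220)
d**2 = (-220)**2 = 48400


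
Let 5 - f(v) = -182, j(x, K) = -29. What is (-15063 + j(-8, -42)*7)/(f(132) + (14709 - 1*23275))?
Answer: 15266/8379 ≈ 1.8219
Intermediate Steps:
f(v) = 187 (f(v) = 5 - 1*(-182) = 5 + 182 = 187)
(-15063 + j(-8, -42)*7)/(f(132) + (14709 - 1*23275)) = (-15063 - 29*7)/(187 + (14709 - 1*23275)) = (-15063 - 203)/(187 + (14709 - 23275)) = -15266/(187 - 8566) = -15266/(-8379) = -15266*(-1/8379) = 15266/8379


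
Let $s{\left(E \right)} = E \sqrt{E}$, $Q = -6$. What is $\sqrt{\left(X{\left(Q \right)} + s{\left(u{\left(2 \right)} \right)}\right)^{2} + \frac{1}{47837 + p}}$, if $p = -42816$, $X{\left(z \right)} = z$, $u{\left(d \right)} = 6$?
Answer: $\frac{\sqrt{6353036153 - 1815151752 \sqrt{6}}}{5021} \approx 8.6969$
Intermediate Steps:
$s{\left(E \right)} = E^{\frac{3}{2}}$
$\sqrt{\left(X{\left(Q \right)} + s{\left(u{\left(2 \right)} \right)}\right)^{2} + \frac{1}{47837 + p}} = \sqrt{\left(-6 + 6^{\frac{3}{2}}\right)^{2} + \frac{1}{47837 - 42816}} = \sqrt{\left(-6 + 6 \sqrt{6}\right)^{2} + \frac{1}{5021}} = \sqrt{\frac{1}{5021} + \left(-6 + 6 \sqrt{6}\right)^{2}}$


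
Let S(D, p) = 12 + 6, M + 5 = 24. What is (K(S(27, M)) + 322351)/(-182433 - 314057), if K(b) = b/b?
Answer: -161176/248245 ≈ -0.64926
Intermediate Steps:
M = 19 (M = -5 + 24 = 19)
S(D, p) = 18
K(b) = 1
(K(S(27, M)) + 322351)/(-182433 - 314057) = (1 + 322351)/(-182433 - 314057) = 322352/(-496490) = 322352*(-1/496490) = -161176/248245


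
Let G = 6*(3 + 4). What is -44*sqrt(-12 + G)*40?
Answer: -1760*sqrt(30) ≈ -9639.9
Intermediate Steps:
G = 42 (G = 6*7 = 42)
-44*sqrt(-12 + G)*40 = -44*sqrt(-12 + 42)*40 = -44*sqrt(30)*40 = -1760*sqrt(30)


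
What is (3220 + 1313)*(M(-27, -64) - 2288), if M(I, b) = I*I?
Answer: -7066947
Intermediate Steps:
M(I, b) = I**2
(3220 + 1313)*(M(-27, -64) - 2288) = (3220 + 1313)*((-27)**2 - 2288) = 4533*(729 - 2288) = 4533*(-1559) = -7066947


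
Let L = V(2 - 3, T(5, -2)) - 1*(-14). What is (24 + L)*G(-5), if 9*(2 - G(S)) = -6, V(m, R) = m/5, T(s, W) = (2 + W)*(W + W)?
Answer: 504/5 ≈ 100.80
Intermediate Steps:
T(s, W) = 2*W*(2 + W) (T(s, W) = (2 + W)*(2*W) = 2*W*(2 + W))
V(m, R) = m/5 (V(m, R) = m*(1/5) = m/5)
G(S) = 8/3 (G(S) = 2 - 1/9*(-6) = 2 + 2/3 = 8/3)
L = 69/5 (L = (2 - 3)/5 - 1*(-14) = (1/5)*(-1) + 14 = -1/5 + 14 = 69/5 ≈ 13.800)
(24 + L)*G(-5) = (24 + 69/5)*(8/3) = (189/5)*(8/3) = 504/5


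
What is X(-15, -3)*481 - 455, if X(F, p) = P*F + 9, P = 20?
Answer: -140426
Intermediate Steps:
X(F, p) = 9 + 20*F (X(F, p) = 20*F + 9 = 9 + 20*F)
X(-15, -3)*481 - 455 = (9 + 20*(-15))*481 - 455 = (9 - 300)*481 - 455 = -291*481 - 455 = -139971 - 455 = -140426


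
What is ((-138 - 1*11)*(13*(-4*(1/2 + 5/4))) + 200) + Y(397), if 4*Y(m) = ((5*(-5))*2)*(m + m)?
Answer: 3834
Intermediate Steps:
Y(m) = -25*m (Y(m) = (((5*(-5))*2)*(m + m))/4 = ((-25*2)*(2*m))/4 = (-100*m)/4 = -25*m)
((-138 - 1*11)*(13*(-4*(1/2 + 5/4))) + 200) + Y(397) = ((-138 - 1*11)*(13*(-4*(1/2 + 5/4))) + 200) - 25*397 = ((-138 - 11)*(13*(-4*(1*(1/2) + 5*(1/4)))) + 200) - 9925 = (-1937*(-4*(1/2 + 5/4)) + 200) - 9925 = (-1937*(-4*7/4) + 200) - 9925 = (-1937*(-7) + 200) - 9925 = (-149*(-91) + 200) - 9925 = (13559 + 200) - 9925 = 13759 - 9925 = 3834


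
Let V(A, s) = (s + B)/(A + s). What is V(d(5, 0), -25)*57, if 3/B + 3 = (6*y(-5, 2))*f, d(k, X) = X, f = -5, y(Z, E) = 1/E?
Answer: 2869/50 ≈ 57.380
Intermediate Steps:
B = -1/6 (B = 3/(-3 + (6/2)*(-5)) = 3/(-3 + (6*(1/2))*(-5)) = 3/(-3 + 3*(-5)) = 3/(-3 - 15) = 3/(-18) = 3*(-1/18) = -1/6 ≈ -0.16667)
V(A, s) = (-1/6 + s)/(A + s) (V(A, s) = (s - 1/6)/(A + s) = (-1/6 + s)/(A + s))
V(d(5, 0), -25)*57 = ((-1/6 - 25)/(0 - 25))*57 = (-151/6/(-25))*57 = -1/25*(-151/6)*57 = (151/150)*57 = 2869/50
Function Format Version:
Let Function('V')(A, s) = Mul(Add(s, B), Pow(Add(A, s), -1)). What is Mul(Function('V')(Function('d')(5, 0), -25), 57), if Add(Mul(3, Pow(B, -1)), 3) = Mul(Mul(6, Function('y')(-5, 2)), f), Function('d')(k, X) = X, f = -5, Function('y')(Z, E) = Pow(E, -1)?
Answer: Rational(2869, 50) ≈ 57.380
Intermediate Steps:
B = Rational(-1, 6) (B = Mul(3, Pow(Add(-3, Mul(Mul(6, Pow(2, -1)), -5)), -1)) = Mul(3, Pow(Add(-3, Mul(Mul(6, Rational(1, 2)), -5)), -1)) = Mul(3, Pow(Add(-3, Mul(3, -5)), -1)) = Mul(3, Pow(Add(-3, -15), -1)) = Mul(3, Pow(-18, -1)) = Mul(3, Rational(-1, 18)) = Rational(-1, 6) ≈ -0.16667)
Function('V')(A, s) = Mul(Pow(Add(A, s), -1), Add(Rational(-1, 6), s)) (Function('V')(A, s) = Mul(Add(s, Rational(-1, 6)), Pow(Add(A, s), -1)) = Mul(Add(Rational(-1, 6), s), Pow(Add(A, s), -1)) = Mul(Pow(Add(A, s), -1), Add(Rational(-1, 6), s)))
Mul(Function('V')(Function('d')(5, 0), -25), 57) = Mul(Mul(Pow(Add(0, -25), -1), Add(Rational(-1, 6), -25)), 57) = Mul(Mul(Pow(-25, -1), Rational(-151, 6)), 57) = Mul(Mul(Rational(-1, 25), Rational(-151, 6)), 57) = Mul(Rational(151, 150), 57) = Rational(2869, 50)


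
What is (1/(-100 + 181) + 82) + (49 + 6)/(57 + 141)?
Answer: 13331/162 ≈ 82.290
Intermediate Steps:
(1/(-100 + 181) + 82) + (49 + 6)/(57 + 141) = (1/81 + 82) + 55/198 = (1/81 + 82) + 55*(1/198) = 6643/81 + 5/18 = 13331/162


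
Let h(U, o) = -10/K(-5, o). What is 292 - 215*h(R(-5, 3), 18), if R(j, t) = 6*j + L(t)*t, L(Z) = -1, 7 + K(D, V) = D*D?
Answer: 3703/9 ≈ 411.44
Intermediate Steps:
K(D, V) = -7 + D² (K(D, V) = -7 + D*D = -7 + D²)
R(j, t) = -t + 6*j (R(j, t) = 6*j - t = -t + 6*j)
h(U, o) = -5/9 (h(U, o) = -10/(-7 + (-5)²) = -10/(-7 + 25) = -10/18 = -10*1/18 = -5/9)
292 - 215*h(R(-5, 3), 18) = 292 - 215*(-5/9) = 292 + 1075/9 = 3703/9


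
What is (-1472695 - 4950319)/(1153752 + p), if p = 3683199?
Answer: -6423014/4836951 ≈ -1.3279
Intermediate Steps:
(-1472695 - 4950319)/(1153752 + p) = (-1472695 - 4950319)/(1153752 + 3683199) = -6423014/4836951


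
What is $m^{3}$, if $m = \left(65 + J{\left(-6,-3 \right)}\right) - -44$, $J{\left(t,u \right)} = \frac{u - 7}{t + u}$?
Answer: $\frac{973242271}{729} \approx 1.335 \cdot 10^{6}$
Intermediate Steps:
$J{\left(t,u \right)} = \frac{-7 + u}{t + u}$
$m = \frac{991}{9}$ ($m = \left(65 + \frac{-7 - 3}{-6 - 3}\right) - -44 = \left(65 + \frac{1}{-9} \left(-10\right)\right) + 44 = \left(65 - - \frac{10}{9}\right) + 44 = \left(65 + \frac{10}{9}\right) + 44 = \frac{595}{9} + 44 = \frac{991}{9} \approx 110.11$)
$m^{3} = \left(\frac{991}{9}\right)^{3} = \frac{973242271}{729}$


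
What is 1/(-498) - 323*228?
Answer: -36674713/498 ≈ -73644.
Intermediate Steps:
1/(-498) - 323*228 = -1/498 - 73644 = -36674713/498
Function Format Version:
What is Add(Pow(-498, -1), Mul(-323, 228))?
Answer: Rational(-36674713, 498) ≈ -73644.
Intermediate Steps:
Add(Pow(-498, -1), Mul(-323, 228)) = Add(Rational(-1, 498), -73644) = Rational(-36674713, 498)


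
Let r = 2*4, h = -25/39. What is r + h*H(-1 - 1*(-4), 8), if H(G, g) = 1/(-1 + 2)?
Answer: 287/39 ≈ 7.3590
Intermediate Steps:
H(G, g) = 1 (H(G, g) = 1/1 = 1)
h = -25/39 (h = -25*1/39 = -25/39 ≈ -0.64103)
r = 8
r + h*H(-1 - 1*(-4), 8) = 8 - 25/39*1 = 8 - 25/39 = 287/39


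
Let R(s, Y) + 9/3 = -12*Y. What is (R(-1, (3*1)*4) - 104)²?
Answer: 63001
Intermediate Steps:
R(s, Y) = -3 - 12*Y
(R(-1, (3*1)*4) - 104)² = ((-3 - 12*3*1*4) - 104)² = ((-3 - 36*4) - 104)² = ((-3 - 12*12) - 104)² = ((-3 - 144) - 104)² = (-147 - 104)² = (-251)² = 63001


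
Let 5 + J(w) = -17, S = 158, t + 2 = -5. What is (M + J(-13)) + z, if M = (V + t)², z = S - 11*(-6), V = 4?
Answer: 211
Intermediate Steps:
t = -7 (t = -2 - 5 = -7)
J(w) = -22 (J(w) = -5 - 17 = -22)
z = 224 (z = 158 - 11*(-6) = 158 - 1*(-66) = 158 + 66 = 224)
M = 9 (M = (4 - 7)² = (-3)² = 9)
(M + J(-13)) + z = (9 - 22) + 224 = -13 + 224 = 211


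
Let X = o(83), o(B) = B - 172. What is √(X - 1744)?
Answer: I*√1833 ≈ 42.814*I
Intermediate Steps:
o(B) = -172 + B
X = -89 (X = -172 + 83 = -89)
√(X - 1744) = √(-89 - 1744) = √(-1833) = I*√1833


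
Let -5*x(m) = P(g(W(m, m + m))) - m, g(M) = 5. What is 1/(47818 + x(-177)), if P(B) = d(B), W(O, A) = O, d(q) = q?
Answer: 5/238908 ≈ 2.0929e-5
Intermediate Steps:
P(B) = B
x(m) = -1 + m/5 (x(m) = -(5 - m)/5 = -1 + m/5)
1/(47818 + x(-177)) = 1/(47818 + (-1 + (⅕)*(-177))) = 1/(47818 + (-1 - 177/5)) = 1/(47818 - 182/5) = 1/(238908/5) = 5/238908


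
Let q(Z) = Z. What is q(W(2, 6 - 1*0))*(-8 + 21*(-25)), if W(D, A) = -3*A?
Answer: 9594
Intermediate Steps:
q(W(2, 6 - 1*0))*(-8 + 21*(-25)) = (-3*(6 - 1*0))*(-8 + 21*(-25)) = (-3*(6 + 0))*(-8 - 525) = -3*6*(-533) = -18*(-533) = 9594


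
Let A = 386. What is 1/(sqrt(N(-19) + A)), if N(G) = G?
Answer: sqrt(367)/367 ≈ 0.052200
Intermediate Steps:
1/(sqrt(N(-19) + A)) = 1/(sqrt(-19 + 386)) = 1/(sqrt(367)) = sqrt(367)/367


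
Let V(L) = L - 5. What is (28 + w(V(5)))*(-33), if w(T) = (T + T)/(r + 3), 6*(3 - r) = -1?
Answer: -924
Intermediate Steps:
r = 19/6 (r = 3 - ⅙*(-1) = 3 + ⅙ = 19/6 ≈ 3.1667)
V(L) = -5 + L
w(T) = 12*T/37 (w(T) = (T + T)/(19/6 + 3) = (2*T)/(37/6) = (2*T)*(6/37) = 12*T/37)
(28 + w(V(5)))*(-33) = (28 + 12*(-5 + 5)/37)*(-33) = (28 + (12/37)*0)*(-33) = (28 + 0)*(-33) = 28*(-33) = -924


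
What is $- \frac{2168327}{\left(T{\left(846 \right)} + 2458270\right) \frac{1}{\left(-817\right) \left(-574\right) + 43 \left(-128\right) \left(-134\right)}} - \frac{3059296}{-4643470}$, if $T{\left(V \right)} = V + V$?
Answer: $- \frac{3036912840360832527}{2855689937035} \approx -1.0635 \cdot 10^{6}$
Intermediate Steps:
$T{\left(V \right)} = 2 V$
$- \frac{2168327}{\left(T{\left(846 \right)} + 2458270\right) \frac{1}{\left(-817\right) \left(-574\right) + 43 \left(-128\right) \left(-134\right)}} - \frac{3059296}{-4643470} = - \frac{2168327}{\left(2 \cdot 846 + 2458270\right) \frac{1}{\left(-817\right) \left(-574\right) + 43 \left(-128\right) \left(-134\right)}} - \frac{3059296}{-4643470} = - \frac{2168327}{\left(1692 + 2458270\right) \frac{1}{468958 - -737536}} - - \frac{1529648}{2321735} = - \frac{2168327}{2459962 \frac{1}{468958 + 737536}} + \frac{1529648}{2321735} = - \frac{2168327}{2459962 \cdot \frac{1}{1206494}} + \frac{1529648}{2321735} = - \frac{2168327}{\frac{1229981}{603247}} + \frac{1529648}{2321735} = \left(-2168327\right) \frac{603247}{1229981} + \frac{1529648}{2321735} = - \frac{1308036757769}{1229981} + \frac{1529648}{2321735} = - \frac{3036912840360832527}{2855689937035}$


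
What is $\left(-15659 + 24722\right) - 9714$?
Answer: $-651$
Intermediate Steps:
$\left(-15659 + 24722\right) - 9714 = 9063 - 9714 = -651$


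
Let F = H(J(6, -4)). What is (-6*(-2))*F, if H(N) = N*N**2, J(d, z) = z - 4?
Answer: -6144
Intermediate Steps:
J(d, z) = -4 + z
H(N) = N**3
F = -512 (F = (-4 - 4)**3 = (-8)**3 = -512)
(-6*(-2))*F = -6*(-2)*(-512) = 12*(-512) = -6144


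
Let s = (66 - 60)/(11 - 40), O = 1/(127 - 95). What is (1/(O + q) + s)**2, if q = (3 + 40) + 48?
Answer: 273902500/7136363529 ≈ 0.038381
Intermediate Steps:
q = 91 (q = 43 + 48 = 91)
O = 1/32 ≈ 0.031250
s = -6/29 (s = 6/(-29) = 6*(-1/29) = -6/29 ≈ -0.20690)
(1/(O + q) + s)**2 = (1/(1/32 + 91) - 6/29)**2 = (1/(2913/32) - 6/29)**2 = (32/2913 - 6/29)**2 = (-16550/84477)**2 = 273902500/7136363529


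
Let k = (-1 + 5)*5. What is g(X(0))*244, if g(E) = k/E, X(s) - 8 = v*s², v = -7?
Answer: 610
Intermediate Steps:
X(s) = 8 - 7*s²
k = 20 (k = 4*5 = 20)
g(E) = 20/E
g(X(0))*244 = (20/(8 - 7*0²))*244 = (20/(8 - 7*0))*244 = (20/(8 + 0))*244 = (20/8)*244 = (20*(⅛))*244 = (5/2)*244 = 610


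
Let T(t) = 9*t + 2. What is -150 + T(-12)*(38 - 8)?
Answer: -3330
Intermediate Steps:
T(t) = 2 + 9*t
-150 + T(-12)*(38 - 8) = -150 + (2 + 9*(-12))*(38 - 8) = -150 + (2 - 108)*30 = -150 - 106*30 = -150 - 3180 = -3330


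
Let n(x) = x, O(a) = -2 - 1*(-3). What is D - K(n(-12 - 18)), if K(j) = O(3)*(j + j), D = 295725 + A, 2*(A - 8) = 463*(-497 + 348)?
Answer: 522599/2 ≈ 2.6130e+5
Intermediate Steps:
O(a) = 1 (O(a) = -2 + 3 = 1)
A = -68971/2 (A = 8 + (463*(-497 + 348))/2 = 8 + (463*(-149))/2 = 8 + (1/2)*(-68987) = 8 - 68987/2 = -68971/2 ≈ -34486.)
D = 522479/2 (D = 295725 - 68971/2 = 522479/2 ≈ 2.6124e+5)
K(j) = 2*j (K(j) = 1*(j + j) = 1*(2*j) = 2*j)
D - K(n(-12 - 18)) = 522479/2 - 2*(-12 - 18) = 522479/2 - 2*(-30) = 522479/2 - 1*(-60) = 522479/2 + 60 = 522599/2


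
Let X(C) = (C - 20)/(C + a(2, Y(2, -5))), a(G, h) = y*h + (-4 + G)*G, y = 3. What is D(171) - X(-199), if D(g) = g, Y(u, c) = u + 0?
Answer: 33468/197 ≈ 169.89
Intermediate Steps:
Y(u, c) = u
a(G, h) = 3*h + G*(-4 + G) (a(G, h) = 3*h + (-4 + G)*G = 3*h + G*(-4 + G))
X(C) = (-20 + C)/(2 + C) (X(C) = (C - 20)/(C + (2² - 4*2 + 3*2)) = (-20 + C)/(C + (4 - 8 + 6)) = (-20 + C)/(C + 2) = (-20 + C)/(2 + C))
D(171) - X(-199) = 171 - (-20 - 199)/(2 - 199) = 171 - (-219)/(-197) = 171 - (-1)*(-219)/197 = 171 - 1*219/197 = 171 - 219/197 = 33468/197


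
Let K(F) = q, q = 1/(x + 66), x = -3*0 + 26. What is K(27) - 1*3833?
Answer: -352635/92 ≈ -3833.0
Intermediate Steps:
x = 26 (x = 0 + 26 = 26)
q = 1/92 (q = 1/(26 + 66) = 1/92 ≈ 0.010870)
K(F) = 1/92
K(27) - 1*3833 = 1/92 - 1*3833 = 1/92 - 3833 = -352635/92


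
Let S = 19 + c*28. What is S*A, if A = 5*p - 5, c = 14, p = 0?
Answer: -2055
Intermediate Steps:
S = 411 (S = 19 + 14*28 = 19 + 392 = 411)
A = -5 (A = 5*0 - 5 = 0 - 5 = -5)
S*A = 411*(-5) = -2055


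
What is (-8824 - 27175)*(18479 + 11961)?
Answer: -1095809560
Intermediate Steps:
(-8824 - 27175)*(18479 + 11961) = -35999*30440 = -1095809560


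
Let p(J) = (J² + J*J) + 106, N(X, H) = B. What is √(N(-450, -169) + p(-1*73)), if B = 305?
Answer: √11069 ≈ 105.21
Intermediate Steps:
N(X, H) = 305
p(J) = 106 + 2*J² (p(J) = (J² + J²) + 106 = 2*J² + 106 = 106 + 2*J²)
√(N(-450, -169) + p(-1*73)) = √(305 + (106 + 2*(-1*73)²)) = √(305 + (106 + 2*(-73)²)) = √(305 + (106 + 2*5329)) = √(305 + (106 + 10658)) = √(305 + 10764) = √11069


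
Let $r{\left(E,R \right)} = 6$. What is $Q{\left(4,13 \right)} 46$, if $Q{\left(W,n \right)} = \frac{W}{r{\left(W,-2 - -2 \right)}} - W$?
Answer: $- \frac{460}{3} \approx -153.33$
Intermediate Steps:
$Q{\left(W,n \right)} = - \frac{5 W}{6}$ ($Q{\left(W,n \right)} = \frac{W}{6} - W = - \frac{5 W}{6}$)
$Q{\left(4,13 \right)} 46 = \left(- \frac{5}{6}\right) 4 \cdot 46 = \left(- \frac{10}{3}\right) 46 = - \frac{460}{3}$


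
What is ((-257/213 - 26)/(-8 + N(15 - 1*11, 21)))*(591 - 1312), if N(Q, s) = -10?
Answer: -4178195/3834 ≈ -1089.8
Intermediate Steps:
((-257/213 - 26)/(-8 + N(15 - 1*11, 21)))*(591 - 1312) = ((-257/213 - 26)/(-8 - 10))*(591 - 1312) = ((-257*1/213 - 26)/(-18))*(-721) = ((-257/213 - 26)*(-1/18))*(-721) = -5795/213*(-1/18)*(-721) = (5795/3834)*(-721) = -4178195/3834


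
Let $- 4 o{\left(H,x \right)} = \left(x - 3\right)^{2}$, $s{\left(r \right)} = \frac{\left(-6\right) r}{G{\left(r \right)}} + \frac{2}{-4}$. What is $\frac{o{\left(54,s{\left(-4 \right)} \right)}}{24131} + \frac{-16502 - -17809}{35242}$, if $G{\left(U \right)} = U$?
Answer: $\frac{245952555}{6803397616} \approx 0.036151$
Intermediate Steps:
$s{\left(r \right)} = - \frac{13}{2}$ ($s{\left(r \right)} = \frac{\left(-6\right) r}{r} + \frac{2}{-4} = -6 + 2 \left(- \frac{1}{4}\right) = -6 - \frac{1}{2} = - \frac{13}{2}$)
$o{\left(H,x \right)} = - \frac{\left(-3 + x\right)^{2}}{4}$ ($o{\left(H,x \right)} = - \frac{\left(x - 3\right)^{2}}{4} = - \frac{\left(-3 + x\right)^{2}}{4}$)
$\frac{o{\left(54,s{\left(-4 \right)} \right)}}{24131} + \frac{-16502 - -17809}{35242} = \frac{\left(- \frac{1}{4}\right) \left(-3 - \frac{13}{2}\right)^{2}}{24131} + \frac{-16502 - -17809}{35242} = - \frac{\left(- \frac{19}{2}\right)^{2}}{4} \cdot \frac{1}{24131} + \left(-16502 + 17809\right) \frac{1}{35242} = \left(- \frac{1}{4}\right) \frac{361}{4} \cdot \frac{1}{24131} + 1307 \cdot \frac{1}{35242} = \left(- \frac{361}{16}\right) \frac{1}{24131} + \frac{1307}{35242} = - \frac{361}{386096} + \frac{1307}{35242} = \frac{245952555}{6803397616}$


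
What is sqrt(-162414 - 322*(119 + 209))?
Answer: 7*I*sqrt(5470) ≈ 517.72*I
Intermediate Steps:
sqrt(-162414 - 322*(119 + 209)) = sqrt(-162414 - 322*328) = sqrt(-162414 - 105616) = sqrt(-268030) = 7*I*sqrt(5470)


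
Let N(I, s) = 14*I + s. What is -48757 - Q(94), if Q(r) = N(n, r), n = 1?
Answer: -48865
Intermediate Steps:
N(I, s) = s + 14*I
Q(r) = 14 + r (Q(r) = r + 14*1 = r + 14 = 14 + r)
-48757 - Q(94) = -48757 - (14 + 94) = -48757 - 1*108 = -48757 - 108 = -48865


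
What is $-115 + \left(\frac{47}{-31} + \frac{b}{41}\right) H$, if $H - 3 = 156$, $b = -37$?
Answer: $- \frac{634931}{1271} \approx -499.55$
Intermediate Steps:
$H = 159$ ($H = 3 + 156 = 159$)
$-115 + \left(\frac{47}{-31} + \frac{b}{41}\right) H = -115 + \left(\frac{47}{-31} - \frac{37}{41}\right) 159 = -115 + \left(47 \left(- \frac{1}{31}\right) - \frac{37}{41}\right) 159 = -115 + \left(- \frac{47}{31} - \frac{37}{41}\right) 159 = -115 - \frac{488766}{1271} = - \frac{634931}{1271}$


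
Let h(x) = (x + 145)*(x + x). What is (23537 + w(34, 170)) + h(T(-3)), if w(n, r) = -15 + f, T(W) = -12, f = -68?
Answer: 20262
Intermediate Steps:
w(n, r) = -83 (w(n, r) = -15 - 68 = -83)
h(x) = 2*x*(145 + x) (h(x) = (145 + x)*(2*x) = 2*x*(145 + x))
(23537 + w(34, 170)) + h(T(-3)) = (23537 - 83) + 2*(-12)*(145 - 12) = 23454 + 2*(-12)*133 = 23454 - 3192 = 20262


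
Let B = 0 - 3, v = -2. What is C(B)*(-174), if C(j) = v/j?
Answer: -116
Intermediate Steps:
B = -3
C(j) = -2/j
C(B)*(-174) = -2/(-3)*(-174) = -2*(-⅓)*(-174) = (⅔)*(-174) = -116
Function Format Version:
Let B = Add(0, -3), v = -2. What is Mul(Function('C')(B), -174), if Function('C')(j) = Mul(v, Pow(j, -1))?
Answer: -116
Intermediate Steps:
B = -3
Function('C')(j) = Mul(-2, Pow(j, -1))
Mul(Function('C')(B), -174) = Mul(Mul(-2, Pow(-3, -1)), -174) = Mul(Mul(-2, Rational(-1, 3)), -174) = Mul(Rational(2, 3), -174) = -116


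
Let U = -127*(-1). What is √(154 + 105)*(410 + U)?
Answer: 537*√259 ≈ 8642.2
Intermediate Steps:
U = 127
√(154 + 105)*(410 + U) = √(154 + 105)*(410 + 127) = √259*537 = 537*√259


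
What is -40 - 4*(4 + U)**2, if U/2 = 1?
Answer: -184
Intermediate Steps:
U = 2 (U = 2*1 = 2)
-40 - 4*(4 + U)**2 = -40 - 4*(4 + 2)**2 = -40 - 4*6**2 = -40 - 4*36 = -40 - 144 = -184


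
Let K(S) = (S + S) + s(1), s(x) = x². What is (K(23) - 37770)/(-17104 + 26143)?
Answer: -37723/9039 ≈ -4.1734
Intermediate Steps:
K(S) = 1 + 2*S (K(S) = (S + S) + 1² = 2*S + 1 = 1 + 2*S)
(K(23) - 37770)/(-17104 + 26143) = ((1 + 2*23) - 37770)/(-17104 + 26143) = ((1 + 46) - 37770)/9039 = (47 - 37770)*(1/9039) = -37723*1/9039 = -37723/9039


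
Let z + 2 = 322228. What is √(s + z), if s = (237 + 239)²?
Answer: 3*√60978 ≈ 740.81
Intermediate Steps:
z = 322226 (z = -2 + 322228 = 322226)
s = 226576 (s = 476² = 226576)
√(s + z) = √(226576 + 322226) = √548802 = 3*√60978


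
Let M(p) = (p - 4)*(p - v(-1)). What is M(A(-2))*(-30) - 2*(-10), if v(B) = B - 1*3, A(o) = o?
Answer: 380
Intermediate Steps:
v(B) = -3 + B (v(B) = B - 3 = -3 + B)
M(p) = (-4 + p)*(4 + p) (M(p) = (p - 4)*(p - (-3 - 1)) = (-4 + p)*(p - 1*(-4)) = (-4 + p)*(p + 4) = (-4 + p)*(4 + p))
M(A(-2))*(-30) - 2*(-10) = (-16 + (-2)**2)*(-30) - 2*(-10) = (-16 + 4)*(-30) + 20 = -12*(-30) + 20 = 360 + 20 = 380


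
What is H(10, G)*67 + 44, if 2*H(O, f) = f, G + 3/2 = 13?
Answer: 1717/4 ≈ 429.25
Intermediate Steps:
G = 23/2 (G = -3/2 + 13 = 23/2 ≈ 11.500)
H(O, f) = f/2
H(10, G)*67 + 44 = ((½)*(23/2))*67 + 44 = (23/4)*67 + 44 = 1541/4 + 44 = 1717/4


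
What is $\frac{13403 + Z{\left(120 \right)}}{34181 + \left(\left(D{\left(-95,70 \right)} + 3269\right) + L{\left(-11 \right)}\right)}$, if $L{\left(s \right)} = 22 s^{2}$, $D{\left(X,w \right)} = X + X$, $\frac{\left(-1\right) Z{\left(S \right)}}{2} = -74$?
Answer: $\frac{13551}{39922} \approx 0.33944$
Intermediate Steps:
$Z{\left(S \right)} = 148$ ($Z{\left(S \right)} = \left(-2\right) \left(-74\right) = 148$)
$D{\left(X,w \right)} = 2 X$
$\frac{13403 + Z{\left(120 \right)}}{34181 + \left(\left(D{\left(-95,70 \right)} + 3269\right) + L{\left(-11 \right)}\right)} = \frac{13403 + 148}{34181 + \left(\left(2 \left(-95\right) + 3269\right) + 22 \left(-11\right)^{2}\right)} = \frac{13551}{34181 + \left(\left(-190 + 3269\right) + 22 \cdot 121\right)} = \frac{13551}{34181 + \left(3079 + 2662\right)} = \frac{13551}{34181 + 5741} = \frac{13551}{39922}$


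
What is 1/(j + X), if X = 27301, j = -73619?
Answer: -1/46318 ≈ -2.1590e-5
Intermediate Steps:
1/(j + X) = 1/(-73619 + 27301) = 1/(-46318) = -1/46318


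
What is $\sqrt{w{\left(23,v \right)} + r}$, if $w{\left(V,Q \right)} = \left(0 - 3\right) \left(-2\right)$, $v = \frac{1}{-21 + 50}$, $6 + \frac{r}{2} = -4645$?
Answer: $4 i \sqrt{581} \approx 96.416 i$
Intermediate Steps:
$r = -9302$ ($r = -12 + 2 \left(-4645\right) = -12 - 9290 = -9302$)
$v = \frac{1}{29} \approx 0.034483$
$w{\left(V,Q \right)} = 6$ ($w{\left(V,Q \right)} = \left(-3\right) \left(-2\right) = 6$)
$\sqrt{w{\left(23,v \right)} + r} = \sqrt{6 - 9302} = \sqrt{-9296} = 4 i \sqrt{581}$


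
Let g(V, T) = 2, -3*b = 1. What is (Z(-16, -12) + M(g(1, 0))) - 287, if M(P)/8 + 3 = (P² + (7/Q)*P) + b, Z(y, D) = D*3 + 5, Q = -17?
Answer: -16282/51 ≈ -319.25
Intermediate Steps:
b = -⅓ (b = -⅓*1 = -⅓ ≈ -0.33333)
Z(y, D) = 5 + 3*D (Z(y, D) = 3*D + 5 = 5 + 3*D)
M(P) = -80/3 + 8*P² - 56*P/17 (M(P) = -24 + 8*((P² + (7/(-17))*P) - ⅓) = -24 + 8*((P² + (7*(-1/17))*P) - ⅓) = -24 + 8*((P² - 7*P/17) - ⅓) = -24 + 8*(-⅓ + P² - 7*P/17) = -24 + (-8/3 + 8*P² - 56*P/17) = -80/3 + 8*P² - 56*P/17)
(Z(-16, -12) + M(g(1, 0))) - 287 = ((5 + 3*(-12)) + (-80/3 + 8*2² - 56/17*2)) - 287 = ((5 - 36) + (-80/3 + 8*4 - 112/17)) - 287 = (-31 + (-80/3 + 32 - 112/17)) - 287 = (-31 - 64/51) - 287 = -1645/51 - 287 = -16282/51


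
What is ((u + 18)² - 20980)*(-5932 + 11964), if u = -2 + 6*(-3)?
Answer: -126527232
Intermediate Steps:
u = -20 (u = -2 - 18 = -20)
((u + 18)² - 20980)*(-5932 + 11964) = ((-20 + 18)² - 20980)*(-5932 + 11964) = ((-2)² - 20980)*6032 = (4 - 20980)*6032 = -20976*6032 = -126527232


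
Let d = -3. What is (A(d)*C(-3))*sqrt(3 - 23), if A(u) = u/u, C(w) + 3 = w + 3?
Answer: -6*I*sqrt(5) ≈ -13.416*I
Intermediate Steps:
C(w) = w (C(w) = -3 + (w + 3) = -3 + (3 + w) = w)
A(u) = 1
(A(d)*C(-3))*sqrt(3 - 23) = (1*(-3))*sqrt(3 - 23) = -6*I*sqrt(5)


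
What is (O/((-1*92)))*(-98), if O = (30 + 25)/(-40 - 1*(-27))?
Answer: -2695/598 ≈ -4.5067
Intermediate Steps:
O = -55/13 (O = 55/(-40 + 27) = 55/(-13) = 55*(-1/13) = -55/13 ≈ -4.2308)
(O/((-1*92)))*(-98) = (-55/13/(-1*92))*(-98) = (-55/13/(-92))*(-98) = -1/92*(-55/13)*(-98) = (55/1196)*(-98) = -2695/598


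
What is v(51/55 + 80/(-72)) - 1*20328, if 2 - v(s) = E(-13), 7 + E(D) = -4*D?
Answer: -20371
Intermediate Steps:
E(D) = -7 - 4*D
v(s) = -43 (v(s) = 2 - (-7 - 4*(-13)) = 2 - (-7 + 52) = 2 - 1*45 = 2 - 45 = -43)
v(51/55 + 80/(-72)) - 1*20328 = -43 - 1*20328 = -43 - 20328 = -20371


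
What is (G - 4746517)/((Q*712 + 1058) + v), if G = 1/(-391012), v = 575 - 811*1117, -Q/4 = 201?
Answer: 1855945105205/577408202424 ≈ 3.2143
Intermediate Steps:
Q = -804 (Q = -4*201 = -804)
v = -905312 (v = 575 - 905887 = -905312)
G = -1/391012 ≈ -2.5575e-6
(G - 4746517)/((Q*712 + 1058) + v) = (-1/391012 - 4746517)/((-804*712 + 1058) - 905312) = -1855945105205/(391012*((-572448 + 1058) - 905312)) = -1855945105205/(391012*(-571390 - 905312)) = -1855945105205/391012/(-1476702) = -1855945105205/391012*(-1/1476702) = 1855945105205/577408202424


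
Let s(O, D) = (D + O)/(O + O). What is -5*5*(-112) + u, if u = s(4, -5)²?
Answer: 179201/64 ≈ 2800.0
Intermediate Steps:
s(O, D) = (D + O)/(2*O) (s(O, D) = (D + O)/((2*O)) = (D + O)*(1/(2*O)) = (D + O)/(2*O))
u = 1/64 (u = ((½)*(-5 + 4)/4)² = ((½)*(¼)*(-1))² = (-⅛)² = 1/64 ≈ 0.015625)
-5*5*(-112) + u = -5*5*(-112) + 1/64 = -25*(-112) + 1/64 = 2800 + 1/64 = 179201/64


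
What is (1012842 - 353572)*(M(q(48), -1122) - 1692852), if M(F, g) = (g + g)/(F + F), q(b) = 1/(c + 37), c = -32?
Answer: -1119745042740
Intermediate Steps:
q(b) = ⅕ (q(b) = 1/(-32 + 37) = 1/5 = ⅕)
M(F, g) = g/F (M(F, g) = (2*g)/((2*F)) = (2*g)*(1/(2*F)) = g/F)
(1012842 - 353572)*(M(q(48), -1122) - 1692852) = (1012842 - 353572)*(-1122/⅕ - 1692852) = 659270*(-1122*5 - 1692852) = 659270*(-5610 - 1692852) = 659270*(-1698462) = -1119745042740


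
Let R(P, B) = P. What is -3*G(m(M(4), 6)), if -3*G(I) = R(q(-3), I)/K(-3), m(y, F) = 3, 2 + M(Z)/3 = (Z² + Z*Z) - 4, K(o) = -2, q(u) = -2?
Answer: 1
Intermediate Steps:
M(Z) = -18 + 6*Z² (M(Z) = -6 + 3*((Z² + Z*Z) - 4) = -6 + 3*((Z² + Z²) - 4) = -6 + 3*(2*Z² - 4) = -6 + 3*(-4 + 2*Z²) = -6 + (-12 + 6*Z²) = -18 + 6*Z²)
G(I) = -⅓ (G(I) = -(-2)/(3*(-2)) = -(-2)*(-1)/(3*2) = -⅓*1 = -⅓)
-3*G(m(M(4), 6)) = -3*(-⅓) = 1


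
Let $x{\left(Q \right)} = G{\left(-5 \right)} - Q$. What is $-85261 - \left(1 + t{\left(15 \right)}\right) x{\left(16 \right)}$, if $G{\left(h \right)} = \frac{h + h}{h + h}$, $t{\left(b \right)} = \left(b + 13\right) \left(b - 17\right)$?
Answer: $-86086$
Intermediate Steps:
$t{\left(b \right)} = \left(-17 + b\right) \left(13 + b\right)$ ($t{\left(b \right)} = \left(13 + b\right) \left(-17 + b\right) = \left(-17 + b\right) \left(13 + b\right)$)
$G{\left(h \right)} = 1$ ($G{\left(h \right)} = \frac{2 h}{2 h} = 2 h \frac{1}{2 h} = 1$)
$x{\left(Q \right)} = 1 - Q$
$-85261 - \left(1 + t{\left(15 \right)}\right) x{\left(16 \right)} = -85261 - \left(1 - \left(281 - 225\right)\right) \left(1 - 16\right) = -85261 - \left(1 - 56\right) \left(1 - 16\right) = -85261 - \left(1 - 56\right) \left(-15\right) = -85261 - \left(-55\right) \left(-15\right) = -85261 - 825 = -86086$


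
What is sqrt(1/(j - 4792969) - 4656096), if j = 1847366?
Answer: I*sqrt(40398975619881676067)/2945603 ≈ 2157.8*I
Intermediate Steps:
sqrt(1/(j - 4792969) - 4656096) = sqrt(1/(1847366 - 4792969) - 4656096) = sqrt(1/(-2945603) - 4656096) = sqrt(-1/2945603 - 4656096) = sqrt(-13715010345889/2945603) = I*sqrt(40398975619881676067)/2945603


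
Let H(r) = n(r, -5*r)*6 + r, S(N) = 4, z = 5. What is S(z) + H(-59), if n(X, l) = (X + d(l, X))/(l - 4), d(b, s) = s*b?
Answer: -40263/97 ≈ -415.08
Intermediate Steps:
d(b, s) = b*s
n(X, l) = (X + X*l)/(-4 + l) (n(X, l) = (X + l*X)/(l - 4) = (X + X*l)/(-4 + l))
H(r) = r + 6*r*(1 - 5*r)/(-4 - 5*r) (H(r) = (r*(1 - 5*r)/(-4 - 5*r))*6 + r = 6*r*(1 - 5*r)/(-4 - 5*r) + r = r + 6*r*(1 - 5*r)/(-4 - 5*r))
S(z) + H(-59) = 4 - 59*(-2 + 35*(-59))/(4 + 5*(-59)) = 4 - 59*(-2 - 2065)/(4 - 295) = 4 - 59*(-2067)/(-291) = 4 - 59*(-1/291)*(-2067) = 4 - 40651/97 = -40263/97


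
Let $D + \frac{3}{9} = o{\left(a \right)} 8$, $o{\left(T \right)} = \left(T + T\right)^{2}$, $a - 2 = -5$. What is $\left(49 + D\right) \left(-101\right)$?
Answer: $- \frac{102010}{3} \approx -34003.0$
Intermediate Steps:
$a = -3$ ($a = 2 - 5 = -3$)
$o{\left(T \right)} = 4 T^{2}$ ($o{\left(T \right)} = \left(2 T\right)^{2} = 4 T^{2}$)
$D = \frac{863}{3}$ ($D = - \frac{1}{3} + 4 \left(-3\right)^{2} \cdot 8 = - \frac{1}{3} + 4 \cdot 9 \cdot 8 = - \frac{1}{3} + 36 \cdot 8 = - \frac{1}{3} + 288 = \frac{863}{3} \approx 287.67$)
$\left(49 + D\right) \left(-101\right) = \left(49 + \frac{863}{3}\right) \left(-101\right) = \frac{1010}{3} \left(-101\right) = - \frac{102010}{3}$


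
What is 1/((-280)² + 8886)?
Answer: 1/87286 ≈ 1.1457e-5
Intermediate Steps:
1/((-280)² + 8886) = 1/(78400 + 8886) = 1/87286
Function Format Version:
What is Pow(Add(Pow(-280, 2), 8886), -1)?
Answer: Rational(1, 87286) ≈ 1.1457e-5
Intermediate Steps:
Pow(Add(Pow(-280, 2), 8886), -1) = Pow(Add(78400, 8886), -1) = Pow(87286, -1) = Rational(1, 87286)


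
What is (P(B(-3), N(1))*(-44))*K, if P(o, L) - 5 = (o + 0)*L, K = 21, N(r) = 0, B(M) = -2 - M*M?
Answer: -4620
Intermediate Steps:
B(M) = -2 - M²
P(o, L) = 5 + L*o (P(o, L) = 5 + (o + 0)*L = 5 + o*L = 5 + L*o)
(P(B(-3), N(1))*(-44))*K = ((5 + 0*(-2 - 1*(-3)²))*(-44))*21 = ((5 + 0*(-2 - 1*9))*(-44))*21 = ((5 + 0*(-2 - 9))*(-44))*21 = ((5 + 0*(-11))*(-44))*21 = ((5 + 0)*(-44))*21 = (5*(-44))*21 = -220*21 = -4620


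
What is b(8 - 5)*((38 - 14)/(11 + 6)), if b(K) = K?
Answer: 72/17 ≈ 4.2353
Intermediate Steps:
b(8 - 5)*((38 - 14)/(11 + 6)) = (8 - 5)*((38 - 14)/(11 + 6)) = 3*(24/17) = 72/17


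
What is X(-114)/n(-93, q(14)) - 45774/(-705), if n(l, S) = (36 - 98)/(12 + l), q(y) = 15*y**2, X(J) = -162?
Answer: -1068837/7285 ≈ -146.72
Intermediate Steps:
n(l, S) = -62/(12 + l)
X(-114)/n(-93, q(14)) - 45774/(-705) = -162/((-62/(12 - 93))) - 45774/(-705) = -162/((-62/(-81))) - 45774*(-1/705) = -162/((-62*(-1/81))) + 15258/235 = -162/62/81 + 15258/235 = -162*81/62 + 15258/235 = -6561/31 + 15258/235 = -1068837/7285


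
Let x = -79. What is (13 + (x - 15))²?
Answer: 6561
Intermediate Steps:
(13 + (x - 15))² = (13 + (-79 - 15))² = (13 - 94)² = (-81)² = 6561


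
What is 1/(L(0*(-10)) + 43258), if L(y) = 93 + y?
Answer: 1/43351 ≈ 2.3068e-5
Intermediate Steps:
1/(L(0*(-10)) + 43258) = 1/((93 + 0*(-10)) + 43258) = 1/((93 + 0) + 43258) = 1/(93 + 43258) = 1/43351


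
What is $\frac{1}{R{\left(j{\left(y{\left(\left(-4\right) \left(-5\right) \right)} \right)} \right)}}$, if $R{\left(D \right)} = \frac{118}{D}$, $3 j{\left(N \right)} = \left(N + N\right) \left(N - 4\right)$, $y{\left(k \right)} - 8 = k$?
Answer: $\frac{224}{59} \approx 3.7966$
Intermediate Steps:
$y{\left(k \right)} = 8 + k$
$j{\left(N \right)} = \frac{2 N \left(-4 + N\right)}{3}$ ($j{\left(N \right)} = \frac{\left(N + N\right) \left(N - 4\right)}{3} = \frac{2 N \left(-4 + N\right)}{3}$)
$\frac{1}{R{\left(j{\left(y{\left(\left(-4\right) \left(-5\right) \right)} \right)} \right)}} = \frac{1}{118 \frac{1}{\frac{2}{3} \left(8 - -20\right) \left(-4 + \left(8 - -20\right)\right)}} = \frac{1}{118 \frac{1}{\frac{2}{3} \left(8 + 20\right) \left(-4 + \left(8 + 20\right)\right)}} = \frac{1}{118 \frac{1}{\frac{2}{3} \cdot 28 \left(-4 + 28\right)}} = \frac{1}{118 \frac{1}{\frac{2}{3} \cdot 28 \cdot 24}} = \frac{1}{118 \cdot \frac{1}{448}} = \frac{1}{\frac{59}{224}} = \frac{224}{59}$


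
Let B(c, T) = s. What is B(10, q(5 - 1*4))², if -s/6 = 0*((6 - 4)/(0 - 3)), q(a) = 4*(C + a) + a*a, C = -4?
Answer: 0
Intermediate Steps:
q(a) = -16 + a² + 4*a (q(a) = 4*(-4 + a) + a*a = (-16 + 4*a) + a² = -16 + a² + 4*a)
s = 0 (s = -0*(6 - 4)/(0 - 3) = -0*2/(-3) = -0*2*(-⅓) = -0*(-2)/3 = -6*0 = 0)
B(c, T) = 0
B(10, q(5 - 1*4))² = 0² = 0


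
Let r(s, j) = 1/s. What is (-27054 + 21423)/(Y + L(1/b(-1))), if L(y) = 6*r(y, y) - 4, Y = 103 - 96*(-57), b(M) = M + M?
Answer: -1877/1853 ≈ -1.0130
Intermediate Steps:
b(M) = 2*M
Y = 5575 (Y = 103 + 5472 = 5575)
L(y) = -4 + 6/y (L(y) = 6/y - 4 = -4 + 6/y)
(-27054 + 21423)/(Y + L(1/b(-1))) = (-27054 + 21423)/(5575 + (-4 + 6/(1/(2*(-1))))) = -5631/(5575 + (-4 + 6/(1/(-2)))) = -5631/(5575 + (-4 + 6/(-½))) = -5631/(5575 + (-4 + 6*(-2))) = -5631/(5575 + (-4 - 12)) = -5631/(5575 - 16) = -5631/5559 = -5631*1/5559 = -1877/1853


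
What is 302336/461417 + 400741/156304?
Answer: 232165036141/72121322768 ≈ 3.2191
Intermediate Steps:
302336/461417 + 400741/156304 = 232165036141/72121322768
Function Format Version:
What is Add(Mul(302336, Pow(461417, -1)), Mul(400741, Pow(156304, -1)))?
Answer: Rational(232165036141, 72121322768) ≈ 3.2191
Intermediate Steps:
Add(Mul(302336, Pow(461417, -1)), Mul(400741, Pow(156304, -1))) = Add(Mul(302336, Rational(1, 461417)), Mul(400741, Rational(1, 156304))) = Add(Rational(302336, 461417), Rational(400741, 156304)) = Rational(232165036141, 72121322768)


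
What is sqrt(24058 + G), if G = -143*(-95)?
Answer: sqrt(37643) ≈ 194.02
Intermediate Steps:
G = 13585
sqrt(24058 + G) = sqrt(24058 + 13585) = sqrt(37643)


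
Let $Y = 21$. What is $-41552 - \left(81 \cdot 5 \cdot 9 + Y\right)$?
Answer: $-45218$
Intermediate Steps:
$-41552 - \left(81 \cdot 5 \cdot 9 + Y\right) = -41552 - \left(81 \cdot 5 \cdot 9 + 21\right) = -41552 - \left(81 \cdot 45 + 21\right) = -41552 - \left(3645 + 21\right) = -41552 - 3666 = -45218$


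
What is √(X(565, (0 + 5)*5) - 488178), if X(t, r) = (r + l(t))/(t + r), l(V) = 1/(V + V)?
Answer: 3*I*√241099642786087/66670 ≈ 698.7*I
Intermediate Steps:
l(V) = 1/(2*V)
X(t, r) = (r + 1/(2*t))/(r + t) (X(t, r) = (r + 1/(2*t))/(t + r) = (r + 1/(2*t))/(r + t))
√(X(565, (0 + 5)*5) - 488178) = √((½ + ((0 + 5)*5)*565)/(565*((0 + 5)*5 + 565)) - 488178) = √((½ + (5*5)*565)/(565*(5*5 + 565)) - 488178) = √((½ + 25*565)/(565*(25 + 565)) - 488178) = √((1/565)*(½ + 14125)/590 - 488178) = √((1/565)*(1/590)*(28251/2) - 488178) = √(28251/666700 - 488178) = √(-325468244349/666700) = 3*I*√241099642786087/66670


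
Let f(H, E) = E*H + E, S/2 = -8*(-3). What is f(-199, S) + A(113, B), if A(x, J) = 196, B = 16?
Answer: -9308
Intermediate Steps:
S = 48 (S = 2*(-8*(-3)) = 2*24 = 48)
f(H, E) = E + E*H
f(-199, S) + A(113, B) = 48*(1 - 199) + 196 = 48*(-198) + 196 = -9504 + 196 = -9308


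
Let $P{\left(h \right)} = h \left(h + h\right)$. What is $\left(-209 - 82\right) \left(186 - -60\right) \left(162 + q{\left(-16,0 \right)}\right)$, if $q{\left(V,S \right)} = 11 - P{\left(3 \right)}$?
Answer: $-11095830$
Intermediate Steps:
$P{\left(h \right)} = 2 h^{2}$ ($P{\left(h \right)} = h 2 h = 2 h^{2}$)
$q{\left(V,S \right)} = -7$ ($q{\left(V,S \right)} = 11 - 2 \cdot 3^{2} = 11 - 2 \cdot 9 = 11 - 18 = -7$)
$\left(-209 - 82\right) \left(186 - -60\right) \left(162 + q{\left(-16,0 \right)}\right) = \left(-209 - 82\right) \left(186 - -60\right) \left(162 - 7\right) = - 291 \left(186 + 60\right) 155 = \left(-291\right) 246 \cdot 155 = \left(-71586\right) 155 = -11095830$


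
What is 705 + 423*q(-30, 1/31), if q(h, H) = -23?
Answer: -9024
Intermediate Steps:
705 + 423*q(-30, 1/31) = 705 + 423*(-23) = 705 - 9729 = -9024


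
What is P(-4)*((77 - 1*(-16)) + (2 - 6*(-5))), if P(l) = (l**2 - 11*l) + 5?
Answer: 8125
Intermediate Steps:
P(l) = 5 + l**2 - 11*l
P(-4)*((77 - 1*(-16)) + (2 - 6*(-5))) = (5 + (-4)**2 - 11*(-4))*((77 - 1*(-16)) + (2 - 6*(-5))) = (5 + 16 + 44)*((77 + 16) + (2 + 30)) = 65*(93 + 32) = 65*125 = 8125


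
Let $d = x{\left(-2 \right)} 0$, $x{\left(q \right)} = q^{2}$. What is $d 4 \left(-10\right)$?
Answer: $0$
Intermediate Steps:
$d = 0$ ($d = \left(-2\right)^{2} \cdot 0 = 4 \cdot 0 = 0$)
$d 4 \left(-10\right) = 0 \cdot 4 \left(-10\right) = 0 \left(-10\right) = 0$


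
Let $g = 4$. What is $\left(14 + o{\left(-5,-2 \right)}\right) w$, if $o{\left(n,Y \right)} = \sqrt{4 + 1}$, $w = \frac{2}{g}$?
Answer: $7 + \frac{\sqrt{5}}{2} \approx 8.118$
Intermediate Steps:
$w = \frac{1}{2}$ ($w = \frac{2}{4} = 2 \cdot \frac{1}{4} = \frac{1}{2} \approx 0.5$)
$o{\left(n,Y \right)} = \sqrt{5}$
$\left(14 + o{\left(-5,-2 \right)}\right) w = \left(14 + \sqrt{5}\right) \frac{1}{2} = 7 + \frac{\sqrt{5}}{2}$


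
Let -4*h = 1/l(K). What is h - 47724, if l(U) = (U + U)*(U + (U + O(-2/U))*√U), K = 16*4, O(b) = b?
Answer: -14068271617/294784 ≈ -47724.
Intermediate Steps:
K = 64
l(U) = 2*U*(U + √U*(U - 2/U)) (l(U) = (U + U)*(U + (U - 2/U)*√U) = (2*U)*(U + √U*(U - 2/U)) = 2*U*(U + √U*(U - 2/U)))
h = -1/294784 (h = -1/(4*(-4*√64 + 2*64² + 2*64^(5/2))) = -1/(4*(-4*8 + 2*4096 + 2*32768)) = -1/(4*(-32 + 8192 + 65536)) = -¼/73696 = -¼*1/73696 = -1/294784 ≈ -3.3923e-6)
h - 47724 = -1/294784 - 47724 = -14068271617/294784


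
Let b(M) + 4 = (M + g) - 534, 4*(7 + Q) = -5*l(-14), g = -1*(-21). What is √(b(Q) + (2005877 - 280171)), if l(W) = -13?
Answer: √6900793/2 ≈ 1313.5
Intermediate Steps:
g = 21
Q = 37/4 (Q = -7 + (-5*(-13))/4 = -7 + (¼)*65 = -7 + 65/4 = 37/4 ≈ 9.2500)
b(M) = -517 + M (b(M) = -4 + ((M + 21) - 534) = -4 + ((21 + M) - 534) = -4 + (-513 + M) = -517 + M)
√(b(Q) + (2005877 - 280171)) = √((-517 + 37/4) + (2005877 - 280171)) = √(-2031/4 + 1725706) = √(6900793/4) = √6900793/2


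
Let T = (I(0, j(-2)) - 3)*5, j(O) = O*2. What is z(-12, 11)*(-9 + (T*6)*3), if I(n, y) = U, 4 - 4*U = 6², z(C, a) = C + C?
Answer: 23976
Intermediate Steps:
j(O) = 2*O
z(C, a) = 2*C
U = -8 (U = 1 - ¼*6² = 1 - ¼*36 = 1 - 9 = -8)
I(n, y) = -8
T = -55 (T = (-8 - 3)*5 = -11*5 = -55)
z(-12, 11)*(-9 + (T*6)*3) = (2*(-12))*(-9 - 55*6*3) = -24*(-9 - 330*3) = -24*(-9 - 990) = -24*(-999) = 23976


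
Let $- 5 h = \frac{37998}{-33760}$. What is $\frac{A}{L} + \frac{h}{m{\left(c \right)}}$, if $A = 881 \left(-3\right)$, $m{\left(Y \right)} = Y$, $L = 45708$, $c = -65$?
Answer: $- \frac{98512207}{1607398000} \approx -0.061287$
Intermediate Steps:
$A = -2643$
$h = \frac{18999}{84400}$ ($h = - \frac{37998 \frac{1}{-33760}}{5} = - \frac{37998 \left(- \frac{1}{33760}\right)}{5} = \left(- \frac{1}{5}\right) \left(- \frac{18999}{16880}\right) = \frac{18999}{84400} \approx 0.22511$)
$\frac{A}{L} + \frac{h}{m{\left(c \right)}} = - \frac{2643}{45708} + \frac{18999}{84400 \left(-65\right)} = \left(-2643\right) \frac{1}{45708} + \frac{18999}{84400} \left(- \frac{1}{65}\right) = - \frac{881}{15236} - \frac{18999}{5486000} = - \frac{98512207}{1607398000}$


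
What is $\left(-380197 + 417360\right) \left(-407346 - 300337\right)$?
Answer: $-26299623329$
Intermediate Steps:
$\left(-380197 + 417360\right) \left(-407346 - 300337\right) = 37163 \left(-707683\right) = -26299623329$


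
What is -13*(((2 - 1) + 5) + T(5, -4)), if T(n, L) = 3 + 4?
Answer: -169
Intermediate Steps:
T(n, L) = 7
-13*(((2 - 1) + 5) + T(5, -4)) = -13*(((2 - 1) + 5) + 7) = -13*((1 + 5) + 7) = -13*(6 + 7) = -13*13 = -169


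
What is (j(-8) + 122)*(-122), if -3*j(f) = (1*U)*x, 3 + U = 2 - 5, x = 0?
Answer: -14884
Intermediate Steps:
U = -6 (U = -3 + (2 - 5) = -3 - 3 = -6)
j(f) = 0 (j(f) = -1*(-6)*0/3 = -(-2)*0 = -1/3*0 = 0)
(j(-8) + 122)*(-122) = (0 + 122)*(-122) = 122*(-122) = -14884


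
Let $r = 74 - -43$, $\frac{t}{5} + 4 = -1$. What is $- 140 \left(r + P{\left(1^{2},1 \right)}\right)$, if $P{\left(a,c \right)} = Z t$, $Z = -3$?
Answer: $-26880$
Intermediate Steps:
$t = -25$ ($t = -20 + 5 \left(-1\right) = -20 - 5 = -25$)
$P{\left(a,c \right)} = 75$ ($P{\left(a,c \right)} = \left(-3\right) \left(-25\right) = 75$)
$r = 117$ ($r = 74 + 43 = 117$)
$- 140 \left(r + P{\left(1^{2},1 \right)}\right) = - 140 \left(117 + 75\right) = \left(-140\right) 192 = -26880$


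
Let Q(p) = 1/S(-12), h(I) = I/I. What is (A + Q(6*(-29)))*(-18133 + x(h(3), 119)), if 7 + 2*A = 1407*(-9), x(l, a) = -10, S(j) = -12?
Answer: 1379249003/12 ≈ 1.1494e+8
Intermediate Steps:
h(I) = 1
A = -6335 (A = -7/2 + (1407*(-9))/2 = -7/2 + (1/2)*(-12663) = -7/2 - 12663/2 = -6335)
Q(p) = -1/12 (Q(p) = 1/(-12) = -1/12)
(A + Q(6*(-29)))*(-18133 + x(h(3), 119)) = (-6335 - 1/12)*(-18133 - 10) = -76021/12*(-18143) = 1379249003/12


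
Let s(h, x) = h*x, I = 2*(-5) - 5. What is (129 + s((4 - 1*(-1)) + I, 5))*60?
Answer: 4740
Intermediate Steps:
I = -15 (I = -10 - 5 = -15)
(129 + s((4 - 1*(-1)) + I, 5))*60 = (129 + ((4 - 1*(-1)) - 15)*5)*60 = (129 + ((4 + 1) - 15)*5)*60 = (129 + (5 - 15)*5)*60 = (129 - 10*5)*60 = (129 - 50)*60 = 79*60 = 4740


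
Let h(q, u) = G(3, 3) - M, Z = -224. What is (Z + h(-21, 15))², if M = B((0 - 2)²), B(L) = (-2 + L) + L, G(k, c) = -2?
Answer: 53824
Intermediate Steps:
B(L) = -2 + 2*L
M = 6 (M = -2 + 2*(0 - 2)² = -2 + 2*(-2)² = -2 + 2*4 = -2 + 8 = 6)
h(q, u) = -8 (h(q, u) = -2 - 1*6 = -2 - 6 = -8)
(Z + h(-21, 15))² = (-224 - 8)² = (-232)² = 53824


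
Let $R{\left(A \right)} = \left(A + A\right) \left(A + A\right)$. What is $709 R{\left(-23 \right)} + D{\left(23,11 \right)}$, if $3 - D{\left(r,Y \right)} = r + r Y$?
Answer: $1499971$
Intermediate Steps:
$R{\left(A \right)} = 4 A^{2}$ ($R{\left(A \right)} = 2 A 2 A = 4 A^{2}$)
$D{\left(r,Y \right)} = 3 - r - Y r$ ($D{\left(r,Y \right)} = 3 - \left(r + r Y\right) = 3 - \left(r + Y r\right) = 3 - r - Y r$)
$709 R{\left(-23 \right)} + D{\left(23,11 \right)} = 709 \cdot 4 \left(-23\right)^{2} - \left(20 + 253\right) = 709 \cdot 4 \cdot 529 - 273 = 709 \cdot 2116 - 273 = 1500244 - 273 = 1499971$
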